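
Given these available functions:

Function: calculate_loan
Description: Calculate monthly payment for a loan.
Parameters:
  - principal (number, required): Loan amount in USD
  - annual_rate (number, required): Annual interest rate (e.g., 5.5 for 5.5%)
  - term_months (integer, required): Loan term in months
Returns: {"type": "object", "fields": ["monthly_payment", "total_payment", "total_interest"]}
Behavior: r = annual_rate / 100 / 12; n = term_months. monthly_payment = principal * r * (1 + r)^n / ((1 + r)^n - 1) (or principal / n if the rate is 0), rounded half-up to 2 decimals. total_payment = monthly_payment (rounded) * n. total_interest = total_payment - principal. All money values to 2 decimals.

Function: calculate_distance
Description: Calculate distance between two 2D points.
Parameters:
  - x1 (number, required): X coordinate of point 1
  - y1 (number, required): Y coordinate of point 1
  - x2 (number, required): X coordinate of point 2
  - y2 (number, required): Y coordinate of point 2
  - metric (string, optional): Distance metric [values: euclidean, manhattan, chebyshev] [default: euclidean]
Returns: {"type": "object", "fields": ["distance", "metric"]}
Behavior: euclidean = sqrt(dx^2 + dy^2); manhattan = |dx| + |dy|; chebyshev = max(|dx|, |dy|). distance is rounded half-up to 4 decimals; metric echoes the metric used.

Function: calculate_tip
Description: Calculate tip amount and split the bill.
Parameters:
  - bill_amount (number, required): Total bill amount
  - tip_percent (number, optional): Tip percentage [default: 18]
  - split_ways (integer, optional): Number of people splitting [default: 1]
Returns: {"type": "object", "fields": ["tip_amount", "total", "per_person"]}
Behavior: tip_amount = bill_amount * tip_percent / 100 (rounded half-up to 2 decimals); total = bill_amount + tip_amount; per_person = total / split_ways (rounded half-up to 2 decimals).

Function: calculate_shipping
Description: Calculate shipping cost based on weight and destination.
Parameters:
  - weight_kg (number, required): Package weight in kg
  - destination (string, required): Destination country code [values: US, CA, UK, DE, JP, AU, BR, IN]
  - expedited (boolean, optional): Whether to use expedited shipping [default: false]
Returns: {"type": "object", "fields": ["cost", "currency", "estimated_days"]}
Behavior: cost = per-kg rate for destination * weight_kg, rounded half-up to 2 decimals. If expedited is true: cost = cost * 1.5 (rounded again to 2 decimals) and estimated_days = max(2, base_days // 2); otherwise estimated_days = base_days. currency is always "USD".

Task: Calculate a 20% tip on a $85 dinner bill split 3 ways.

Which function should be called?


The task needs a function whose description is: Calculate tip amount and split the bill.
calculate_tip


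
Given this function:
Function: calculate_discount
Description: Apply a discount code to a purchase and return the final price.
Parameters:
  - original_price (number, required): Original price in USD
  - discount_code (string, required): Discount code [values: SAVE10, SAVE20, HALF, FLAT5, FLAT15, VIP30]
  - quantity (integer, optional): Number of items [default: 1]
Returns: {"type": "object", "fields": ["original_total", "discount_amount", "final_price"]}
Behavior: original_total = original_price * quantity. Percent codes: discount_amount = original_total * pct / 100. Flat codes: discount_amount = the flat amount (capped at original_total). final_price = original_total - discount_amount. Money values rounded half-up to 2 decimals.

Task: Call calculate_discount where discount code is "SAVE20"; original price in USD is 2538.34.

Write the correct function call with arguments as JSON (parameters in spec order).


Mapping each described value to its parameter name:
  'Discount code' -> discount_code = "SAVE20"
  'Original price in USD' -> original_price = 2538.34
calculate_discount({"original_price": 2538.34, "discount_code": "SAVE20"})


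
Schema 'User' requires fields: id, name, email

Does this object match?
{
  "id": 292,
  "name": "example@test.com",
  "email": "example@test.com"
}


Checking required fields... All present.
Valid - all required fields present


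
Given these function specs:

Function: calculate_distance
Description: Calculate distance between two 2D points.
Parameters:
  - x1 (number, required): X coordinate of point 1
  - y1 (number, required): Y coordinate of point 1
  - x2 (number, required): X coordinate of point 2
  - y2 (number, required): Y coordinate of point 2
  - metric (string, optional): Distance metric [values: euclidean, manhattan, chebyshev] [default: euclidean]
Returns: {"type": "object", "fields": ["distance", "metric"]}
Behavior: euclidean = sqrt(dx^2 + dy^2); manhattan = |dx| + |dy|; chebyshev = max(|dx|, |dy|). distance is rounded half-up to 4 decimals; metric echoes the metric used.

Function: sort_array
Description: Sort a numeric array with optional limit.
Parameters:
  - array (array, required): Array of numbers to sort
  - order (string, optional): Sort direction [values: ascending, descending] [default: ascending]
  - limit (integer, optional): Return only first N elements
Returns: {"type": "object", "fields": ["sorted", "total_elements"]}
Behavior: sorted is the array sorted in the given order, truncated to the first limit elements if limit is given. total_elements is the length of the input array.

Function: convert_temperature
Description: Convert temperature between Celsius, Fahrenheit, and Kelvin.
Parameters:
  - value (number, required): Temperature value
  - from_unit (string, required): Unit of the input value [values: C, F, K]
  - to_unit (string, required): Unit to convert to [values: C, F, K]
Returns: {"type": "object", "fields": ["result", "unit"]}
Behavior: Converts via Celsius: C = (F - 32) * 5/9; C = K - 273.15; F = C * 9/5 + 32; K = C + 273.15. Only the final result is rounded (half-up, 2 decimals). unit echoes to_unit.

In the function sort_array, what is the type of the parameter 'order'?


The sort_array spec declares:
  - order (string, optional): Sort direction [values: ascending, descending] [default: ascending]
Type:
string


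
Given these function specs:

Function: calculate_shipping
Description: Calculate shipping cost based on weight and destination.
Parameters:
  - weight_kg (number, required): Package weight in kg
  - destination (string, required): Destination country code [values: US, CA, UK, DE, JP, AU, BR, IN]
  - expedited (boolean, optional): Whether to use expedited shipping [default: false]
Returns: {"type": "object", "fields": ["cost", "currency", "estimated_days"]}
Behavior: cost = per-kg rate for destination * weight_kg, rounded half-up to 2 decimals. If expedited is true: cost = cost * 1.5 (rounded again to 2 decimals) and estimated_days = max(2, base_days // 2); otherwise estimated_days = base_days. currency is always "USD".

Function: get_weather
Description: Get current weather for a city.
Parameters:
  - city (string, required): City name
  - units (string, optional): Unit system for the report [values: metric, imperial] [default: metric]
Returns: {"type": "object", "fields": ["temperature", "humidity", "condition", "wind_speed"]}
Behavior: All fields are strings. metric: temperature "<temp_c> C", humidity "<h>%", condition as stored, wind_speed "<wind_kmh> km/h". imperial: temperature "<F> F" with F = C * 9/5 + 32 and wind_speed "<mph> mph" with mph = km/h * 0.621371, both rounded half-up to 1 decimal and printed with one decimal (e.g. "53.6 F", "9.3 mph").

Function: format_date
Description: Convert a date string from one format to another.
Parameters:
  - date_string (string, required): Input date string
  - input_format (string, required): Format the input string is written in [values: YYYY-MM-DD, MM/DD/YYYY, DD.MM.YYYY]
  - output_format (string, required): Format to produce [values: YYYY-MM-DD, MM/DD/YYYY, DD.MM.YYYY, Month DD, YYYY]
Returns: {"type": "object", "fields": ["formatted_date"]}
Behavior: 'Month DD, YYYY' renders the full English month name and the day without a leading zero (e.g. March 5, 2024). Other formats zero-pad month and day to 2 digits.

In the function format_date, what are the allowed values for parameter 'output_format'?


The format_date spec declares:
  - output_format (string, required): Format to produce [values: YYYY-MM-DD, MM/DD/YYYY, DD.MM.YYYY, Month DD, YYYY]
Allowed values:
YYYY-MM-DD, MM/DD/YYYY, DD.MM.YYYY, Month DD, YYYY


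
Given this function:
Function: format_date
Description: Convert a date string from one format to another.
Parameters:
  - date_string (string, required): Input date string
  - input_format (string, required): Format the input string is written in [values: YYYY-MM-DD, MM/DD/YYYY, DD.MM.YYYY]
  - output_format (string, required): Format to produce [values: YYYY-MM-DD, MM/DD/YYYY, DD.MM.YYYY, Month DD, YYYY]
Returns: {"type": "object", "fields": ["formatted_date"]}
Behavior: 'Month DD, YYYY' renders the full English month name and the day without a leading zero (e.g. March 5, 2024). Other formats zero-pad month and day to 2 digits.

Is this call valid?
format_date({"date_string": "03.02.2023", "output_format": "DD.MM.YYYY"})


Checking required parameters...
Missing required parameter: input_format
Invalid - missing required parameter 'input_format'


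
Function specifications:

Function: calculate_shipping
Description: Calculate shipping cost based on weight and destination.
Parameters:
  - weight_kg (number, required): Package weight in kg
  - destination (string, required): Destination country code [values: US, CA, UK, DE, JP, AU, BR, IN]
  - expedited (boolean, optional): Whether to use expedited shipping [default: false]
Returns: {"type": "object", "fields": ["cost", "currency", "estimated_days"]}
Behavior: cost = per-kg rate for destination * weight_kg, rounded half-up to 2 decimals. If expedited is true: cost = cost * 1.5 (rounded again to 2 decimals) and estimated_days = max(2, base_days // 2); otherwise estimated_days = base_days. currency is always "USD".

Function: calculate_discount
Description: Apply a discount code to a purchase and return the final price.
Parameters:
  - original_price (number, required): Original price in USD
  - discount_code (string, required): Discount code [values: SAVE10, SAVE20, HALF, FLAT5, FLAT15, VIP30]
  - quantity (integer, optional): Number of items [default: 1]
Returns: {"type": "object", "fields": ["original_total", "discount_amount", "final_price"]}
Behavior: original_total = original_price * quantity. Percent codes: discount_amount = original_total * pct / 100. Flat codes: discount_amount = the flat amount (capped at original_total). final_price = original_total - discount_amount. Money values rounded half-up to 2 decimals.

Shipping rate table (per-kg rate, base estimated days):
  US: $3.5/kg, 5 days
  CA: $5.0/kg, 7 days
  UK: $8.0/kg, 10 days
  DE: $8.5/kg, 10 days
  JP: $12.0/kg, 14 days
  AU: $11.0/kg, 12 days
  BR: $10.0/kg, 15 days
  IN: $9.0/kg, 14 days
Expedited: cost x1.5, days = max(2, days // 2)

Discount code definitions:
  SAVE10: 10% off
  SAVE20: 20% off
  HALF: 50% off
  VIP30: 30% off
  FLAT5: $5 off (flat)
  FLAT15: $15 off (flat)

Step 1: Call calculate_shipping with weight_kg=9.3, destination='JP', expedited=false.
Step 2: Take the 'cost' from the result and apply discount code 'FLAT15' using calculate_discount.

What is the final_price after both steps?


Step 1: calculate_shipping(weight_kg=9.3, destination=JP, expedited=false)
  Rate for JP: $12.0/kg, base 14 days
  cost = 12.0 * 9.3 = 111.6 -> 111.60
  expedited not set/false: estimated_days = 14
  -> cost = 111.60 USD
Step 2: calculate_discount(original_price=111.6, discount_code=FLAT15, quantity=1)
  original_total = 111.6 * 1 = 111.60
  FLAT15 = $15 flat: discount_amount = min(15.00, 111.60) = 15.00
  final_price = 111.60 - 15.00 = 96.60
  -> final_price = 96.60
$96.60


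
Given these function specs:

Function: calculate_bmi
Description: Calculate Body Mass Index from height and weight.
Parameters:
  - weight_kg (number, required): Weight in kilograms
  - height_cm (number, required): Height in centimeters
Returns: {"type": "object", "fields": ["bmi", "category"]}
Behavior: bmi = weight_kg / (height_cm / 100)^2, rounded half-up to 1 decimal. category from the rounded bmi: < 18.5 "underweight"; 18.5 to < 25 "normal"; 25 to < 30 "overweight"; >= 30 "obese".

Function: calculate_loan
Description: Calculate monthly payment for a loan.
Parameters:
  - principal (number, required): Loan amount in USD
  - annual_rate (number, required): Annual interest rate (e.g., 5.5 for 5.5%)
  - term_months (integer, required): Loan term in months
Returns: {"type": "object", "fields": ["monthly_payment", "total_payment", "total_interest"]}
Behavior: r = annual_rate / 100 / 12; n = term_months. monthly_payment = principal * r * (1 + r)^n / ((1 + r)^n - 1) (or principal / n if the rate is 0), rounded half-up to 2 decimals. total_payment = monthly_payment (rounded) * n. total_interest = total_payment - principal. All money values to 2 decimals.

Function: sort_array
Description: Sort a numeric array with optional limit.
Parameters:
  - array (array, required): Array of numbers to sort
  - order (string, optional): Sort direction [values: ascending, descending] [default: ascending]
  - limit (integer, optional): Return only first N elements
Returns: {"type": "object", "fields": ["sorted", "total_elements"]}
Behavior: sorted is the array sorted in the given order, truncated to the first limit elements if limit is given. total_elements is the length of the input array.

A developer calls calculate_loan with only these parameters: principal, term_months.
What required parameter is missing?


Required parameters: principal, annual_rate, term_months
Provided: principal, term_months
Missing: annual_rate
annual_rate


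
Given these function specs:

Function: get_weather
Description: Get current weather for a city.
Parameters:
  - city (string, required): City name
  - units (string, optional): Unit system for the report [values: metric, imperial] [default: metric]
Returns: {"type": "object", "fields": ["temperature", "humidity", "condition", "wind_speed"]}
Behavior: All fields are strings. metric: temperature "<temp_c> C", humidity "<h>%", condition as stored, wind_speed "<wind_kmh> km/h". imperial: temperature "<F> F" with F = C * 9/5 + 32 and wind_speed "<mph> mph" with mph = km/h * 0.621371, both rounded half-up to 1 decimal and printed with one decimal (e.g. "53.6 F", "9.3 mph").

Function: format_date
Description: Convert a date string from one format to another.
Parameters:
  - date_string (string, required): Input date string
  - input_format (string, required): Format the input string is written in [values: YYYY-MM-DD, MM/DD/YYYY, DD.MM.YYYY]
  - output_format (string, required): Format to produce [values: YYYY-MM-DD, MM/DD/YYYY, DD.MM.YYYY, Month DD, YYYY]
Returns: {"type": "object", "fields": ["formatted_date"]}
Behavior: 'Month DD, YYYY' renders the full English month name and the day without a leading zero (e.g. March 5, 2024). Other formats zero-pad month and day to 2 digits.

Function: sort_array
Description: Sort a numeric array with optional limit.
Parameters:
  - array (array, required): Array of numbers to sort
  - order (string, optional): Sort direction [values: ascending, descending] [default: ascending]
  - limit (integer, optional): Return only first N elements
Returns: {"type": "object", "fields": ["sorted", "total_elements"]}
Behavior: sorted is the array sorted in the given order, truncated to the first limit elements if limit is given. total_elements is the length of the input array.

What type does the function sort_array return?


The sort_array spec declares Returns: {"type": "object", "fields": ["sorted", "total_elements"]}
Type:
object


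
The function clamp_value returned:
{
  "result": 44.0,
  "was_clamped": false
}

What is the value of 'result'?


44.0


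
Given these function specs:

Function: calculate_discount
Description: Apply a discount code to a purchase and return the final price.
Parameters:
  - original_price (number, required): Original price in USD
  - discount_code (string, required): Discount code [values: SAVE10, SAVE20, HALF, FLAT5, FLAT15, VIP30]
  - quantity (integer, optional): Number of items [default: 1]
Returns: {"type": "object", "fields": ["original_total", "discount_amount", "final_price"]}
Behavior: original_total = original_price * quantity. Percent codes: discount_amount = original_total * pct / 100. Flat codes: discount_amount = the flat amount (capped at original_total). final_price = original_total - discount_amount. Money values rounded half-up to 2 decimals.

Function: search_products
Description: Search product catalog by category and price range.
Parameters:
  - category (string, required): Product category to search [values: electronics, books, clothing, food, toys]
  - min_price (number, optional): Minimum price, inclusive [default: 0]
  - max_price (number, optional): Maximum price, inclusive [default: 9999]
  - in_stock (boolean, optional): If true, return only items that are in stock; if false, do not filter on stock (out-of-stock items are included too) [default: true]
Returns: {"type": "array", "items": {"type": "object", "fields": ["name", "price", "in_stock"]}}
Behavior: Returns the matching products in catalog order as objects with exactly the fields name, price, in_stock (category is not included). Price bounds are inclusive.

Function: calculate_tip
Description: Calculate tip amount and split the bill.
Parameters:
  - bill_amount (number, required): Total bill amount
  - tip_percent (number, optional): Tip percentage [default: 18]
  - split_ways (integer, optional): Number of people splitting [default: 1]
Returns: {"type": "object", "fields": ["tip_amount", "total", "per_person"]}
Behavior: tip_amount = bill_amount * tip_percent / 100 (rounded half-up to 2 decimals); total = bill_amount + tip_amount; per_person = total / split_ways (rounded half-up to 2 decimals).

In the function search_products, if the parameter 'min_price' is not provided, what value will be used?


The search_products spec declares:
  - min_price (number, optional): Minimum price, inclusive [default: 0]
Default:
0


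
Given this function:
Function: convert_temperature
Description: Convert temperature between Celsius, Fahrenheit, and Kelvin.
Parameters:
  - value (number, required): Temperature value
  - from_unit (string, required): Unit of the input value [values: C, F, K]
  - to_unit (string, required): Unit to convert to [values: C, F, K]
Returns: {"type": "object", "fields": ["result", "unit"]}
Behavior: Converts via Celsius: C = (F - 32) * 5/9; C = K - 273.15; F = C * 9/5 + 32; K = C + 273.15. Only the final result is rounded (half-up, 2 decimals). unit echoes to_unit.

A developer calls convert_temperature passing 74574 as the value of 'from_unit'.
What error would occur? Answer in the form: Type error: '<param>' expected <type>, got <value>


Spec: 'from_unit' is declared as string; 74574 is an integer.
Type error: 'from_unit' expected string, got 74574


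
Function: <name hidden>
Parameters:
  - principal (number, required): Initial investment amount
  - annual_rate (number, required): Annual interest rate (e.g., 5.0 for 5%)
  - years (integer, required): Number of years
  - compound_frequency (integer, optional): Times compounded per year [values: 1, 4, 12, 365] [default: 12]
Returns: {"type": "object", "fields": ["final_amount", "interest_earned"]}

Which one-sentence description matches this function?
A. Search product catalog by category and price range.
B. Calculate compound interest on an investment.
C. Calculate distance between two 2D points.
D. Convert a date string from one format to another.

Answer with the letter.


Parameters principal, annual_rate, years, compound_frequency and return ["final_amount", "interest_earned"] fit: Calculate compound interest on an investment.
B


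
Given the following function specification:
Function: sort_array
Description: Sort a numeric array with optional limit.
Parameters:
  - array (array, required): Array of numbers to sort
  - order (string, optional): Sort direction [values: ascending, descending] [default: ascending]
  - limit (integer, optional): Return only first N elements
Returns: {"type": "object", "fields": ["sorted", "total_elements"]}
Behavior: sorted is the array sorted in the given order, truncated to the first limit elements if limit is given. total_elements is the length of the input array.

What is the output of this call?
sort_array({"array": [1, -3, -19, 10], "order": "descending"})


sorted descending: [10, 1, -3, -19]
total_elements = len(input) = 4
Output:
{"sorted": [10, 1, -3, -19], "total_elements": 4}


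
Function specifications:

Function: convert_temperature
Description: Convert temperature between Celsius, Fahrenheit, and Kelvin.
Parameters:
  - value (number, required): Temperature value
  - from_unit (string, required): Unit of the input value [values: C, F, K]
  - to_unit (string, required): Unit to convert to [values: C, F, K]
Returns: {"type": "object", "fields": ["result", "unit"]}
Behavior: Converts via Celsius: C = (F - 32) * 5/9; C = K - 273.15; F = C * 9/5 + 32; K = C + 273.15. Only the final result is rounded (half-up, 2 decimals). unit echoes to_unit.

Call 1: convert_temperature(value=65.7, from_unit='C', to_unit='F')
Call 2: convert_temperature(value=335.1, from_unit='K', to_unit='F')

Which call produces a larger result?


Call 1:
  Input already in C: 65.7
  To F: 65.7 * 9/5 + 32 = 150.26
  Round to 2 decimals: 150.26
  -> 150.26 F
Call 2:
  To C: 335.1 - 273.15 = 61.95
  To F: 61.95 * 9/5 + 32 = 143.51
  Round to 2 decimals: 143.51
  -> 143.51 F
Call 1 (150.26 F)


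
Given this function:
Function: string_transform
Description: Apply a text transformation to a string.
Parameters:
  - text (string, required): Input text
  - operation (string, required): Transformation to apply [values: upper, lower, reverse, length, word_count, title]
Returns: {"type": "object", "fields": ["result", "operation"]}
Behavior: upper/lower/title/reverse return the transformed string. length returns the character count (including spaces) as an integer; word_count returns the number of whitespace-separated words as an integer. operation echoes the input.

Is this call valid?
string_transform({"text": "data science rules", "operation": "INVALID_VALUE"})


Checking parameter values...
Parameter 'operation' has value 'INVALID_VALUE' not in allowed: upper, lower, reverse, length, word_count, title
Invalid - 'operation' must be one of upper, lower, reverse, length, word_count, title


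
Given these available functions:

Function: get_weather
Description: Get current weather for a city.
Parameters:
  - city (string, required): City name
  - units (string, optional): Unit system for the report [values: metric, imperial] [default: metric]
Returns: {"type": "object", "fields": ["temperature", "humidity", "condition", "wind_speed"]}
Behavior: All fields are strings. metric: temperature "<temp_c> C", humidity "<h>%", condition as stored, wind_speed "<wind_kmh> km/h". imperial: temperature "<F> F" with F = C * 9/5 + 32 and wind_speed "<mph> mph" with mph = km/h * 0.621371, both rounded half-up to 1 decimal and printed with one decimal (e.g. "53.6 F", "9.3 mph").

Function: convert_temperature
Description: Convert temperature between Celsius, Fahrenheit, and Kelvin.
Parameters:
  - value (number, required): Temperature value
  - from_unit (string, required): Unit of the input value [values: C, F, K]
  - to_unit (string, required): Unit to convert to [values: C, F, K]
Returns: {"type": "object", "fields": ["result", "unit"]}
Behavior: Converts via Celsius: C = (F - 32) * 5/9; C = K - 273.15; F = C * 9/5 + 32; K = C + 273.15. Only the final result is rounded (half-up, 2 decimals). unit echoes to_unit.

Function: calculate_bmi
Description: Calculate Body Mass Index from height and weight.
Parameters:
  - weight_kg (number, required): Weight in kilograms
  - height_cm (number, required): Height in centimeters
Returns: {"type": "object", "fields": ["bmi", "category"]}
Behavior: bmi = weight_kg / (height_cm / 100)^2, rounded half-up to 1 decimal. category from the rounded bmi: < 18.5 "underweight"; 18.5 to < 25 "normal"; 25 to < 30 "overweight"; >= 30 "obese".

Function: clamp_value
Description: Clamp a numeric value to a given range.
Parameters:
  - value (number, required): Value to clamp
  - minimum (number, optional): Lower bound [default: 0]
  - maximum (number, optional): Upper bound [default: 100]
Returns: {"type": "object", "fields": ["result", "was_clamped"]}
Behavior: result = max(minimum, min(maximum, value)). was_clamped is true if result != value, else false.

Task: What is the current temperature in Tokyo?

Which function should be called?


The task needs a function whose description is: Get current weather for a city.
get_weather


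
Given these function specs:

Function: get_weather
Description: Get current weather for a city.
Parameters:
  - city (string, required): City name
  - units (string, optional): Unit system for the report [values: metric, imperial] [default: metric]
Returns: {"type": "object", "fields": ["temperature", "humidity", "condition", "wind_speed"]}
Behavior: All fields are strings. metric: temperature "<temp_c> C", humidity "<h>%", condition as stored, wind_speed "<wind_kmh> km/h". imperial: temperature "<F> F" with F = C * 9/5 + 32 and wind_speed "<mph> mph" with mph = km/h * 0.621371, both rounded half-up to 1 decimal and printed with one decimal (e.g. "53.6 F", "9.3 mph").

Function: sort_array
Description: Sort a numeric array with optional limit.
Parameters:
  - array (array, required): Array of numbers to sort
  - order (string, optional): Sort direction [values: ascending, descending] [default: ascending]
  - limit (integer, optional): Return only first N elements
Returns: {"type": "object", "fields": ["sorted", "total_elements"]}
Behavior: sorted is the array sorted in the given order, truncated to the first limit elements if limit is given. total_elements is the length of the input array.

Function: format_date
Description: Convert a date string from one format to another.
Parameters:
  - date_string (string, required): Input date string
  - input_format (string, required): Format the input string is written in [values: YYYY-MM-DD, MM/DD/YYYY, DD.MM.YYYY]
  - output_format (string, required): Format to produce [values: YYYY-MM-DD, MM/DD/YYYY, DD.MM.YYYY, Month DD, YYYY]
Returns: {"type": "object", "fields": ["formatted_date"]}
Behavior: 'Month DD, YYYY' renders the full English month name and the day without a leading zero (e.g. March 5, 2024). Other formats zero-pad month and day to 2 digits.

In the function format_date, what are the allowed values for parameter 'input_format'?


The format_date spec declares:
  - input_format (string, required): Format the input string is written in [values: YYYY-MM-DD, MM/DD/YYYY, DD.MM.YYYY]
Allowed values:
YYYY-MM-DD, MM/DD/YYYY, DD.MM.YYYY


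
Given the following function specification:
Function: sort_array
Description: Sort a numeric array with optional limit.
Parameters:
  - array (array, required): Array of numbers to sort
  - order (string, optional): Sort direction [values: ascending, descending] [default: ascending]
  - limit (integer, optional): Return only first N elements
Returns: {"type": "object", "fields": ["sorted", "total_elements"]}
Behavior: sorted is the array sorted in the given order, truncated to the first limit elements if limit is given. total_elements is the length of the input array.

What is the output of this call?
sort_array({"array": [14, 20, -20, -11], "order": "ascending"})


sorted ascending: [-20, -11, 14, 20]
total_elements = len(input) = 4
Output:
{"sorted": [-20, -11, 14, 20], "total_elements": 4}


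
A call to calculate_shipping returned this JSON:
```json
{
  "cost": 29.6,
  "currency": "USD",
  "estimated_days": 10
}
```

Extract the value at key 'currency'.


USD


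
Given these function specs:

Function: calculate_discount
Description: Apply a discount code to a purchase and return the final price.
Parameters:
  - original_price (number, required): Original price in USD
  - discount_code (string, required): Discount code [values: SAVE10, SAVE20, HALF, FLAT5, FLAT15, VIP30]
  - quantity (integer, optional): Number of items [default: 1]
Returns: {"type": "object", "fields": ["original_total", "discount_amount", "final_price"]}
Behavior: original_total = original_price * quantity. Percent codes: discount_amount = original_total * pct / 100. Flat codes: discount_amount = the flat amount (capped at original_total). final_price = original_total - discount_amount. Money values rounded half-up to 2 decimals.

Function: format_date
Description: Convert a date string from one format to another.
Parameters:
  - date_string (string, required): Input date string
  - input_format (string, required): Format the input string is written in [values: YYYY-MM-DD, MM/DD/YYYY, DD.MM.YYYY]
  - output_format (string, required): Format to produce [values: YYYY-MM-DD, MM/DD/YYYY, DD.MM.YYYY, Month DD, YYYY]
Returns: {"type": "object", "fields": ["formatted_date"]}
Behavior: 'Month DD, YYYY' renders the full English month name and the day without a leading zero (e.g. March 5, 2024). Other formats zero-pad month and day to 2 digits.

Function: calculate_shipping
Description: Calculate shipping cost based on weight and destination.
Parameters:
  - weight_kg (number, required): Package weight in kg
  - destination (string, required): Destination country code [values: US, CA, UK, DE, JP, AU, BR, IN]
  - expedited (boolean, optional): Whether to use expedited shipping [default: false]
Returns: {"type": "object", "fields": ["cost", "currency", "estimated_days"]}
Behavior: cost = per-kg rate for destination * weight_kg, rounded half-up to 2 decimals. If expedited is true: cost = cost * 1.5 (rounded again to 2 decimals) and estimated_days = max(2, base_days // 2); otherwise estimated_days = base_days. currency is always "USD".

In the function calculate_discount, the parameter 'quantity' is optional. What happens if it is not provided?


The calculate_discount spec declares:
  - quantity (integer, optional): Number of items [default: 1]
It defaults to 1


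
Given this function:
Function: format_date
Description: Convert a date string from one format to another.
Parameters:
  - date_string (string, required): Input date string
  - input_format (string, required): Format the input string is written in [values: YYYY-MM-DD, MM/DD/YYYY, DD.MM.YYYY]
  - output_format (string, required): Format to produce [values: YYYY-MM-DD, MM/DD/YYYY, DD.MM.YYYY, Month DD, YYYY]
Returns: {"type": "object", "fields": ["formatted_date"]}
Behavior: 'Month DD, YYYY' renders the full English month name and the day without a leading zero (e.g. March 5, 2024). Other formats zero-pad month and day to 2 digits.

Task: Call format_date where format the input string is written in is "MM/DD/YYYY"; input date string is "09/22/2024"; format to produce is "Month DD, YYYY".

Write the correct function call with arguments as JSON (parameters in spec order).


Mapping each described value to its parameter name:
  'Format the input string is written in' -> input_format = "MM/DD/YYYY"
  'Input date string' -> date_string = "09/22/2024"
  'Format to produce' -> output_format = "Month DD, YYYY"
format_date({"date_string": "09/22/2024", "input_format": "MM/DD/YYYY", "output_format": "Month DD, YYYY"})


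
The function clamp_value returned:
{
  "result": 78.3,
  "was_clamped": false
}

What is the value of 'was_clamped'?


false


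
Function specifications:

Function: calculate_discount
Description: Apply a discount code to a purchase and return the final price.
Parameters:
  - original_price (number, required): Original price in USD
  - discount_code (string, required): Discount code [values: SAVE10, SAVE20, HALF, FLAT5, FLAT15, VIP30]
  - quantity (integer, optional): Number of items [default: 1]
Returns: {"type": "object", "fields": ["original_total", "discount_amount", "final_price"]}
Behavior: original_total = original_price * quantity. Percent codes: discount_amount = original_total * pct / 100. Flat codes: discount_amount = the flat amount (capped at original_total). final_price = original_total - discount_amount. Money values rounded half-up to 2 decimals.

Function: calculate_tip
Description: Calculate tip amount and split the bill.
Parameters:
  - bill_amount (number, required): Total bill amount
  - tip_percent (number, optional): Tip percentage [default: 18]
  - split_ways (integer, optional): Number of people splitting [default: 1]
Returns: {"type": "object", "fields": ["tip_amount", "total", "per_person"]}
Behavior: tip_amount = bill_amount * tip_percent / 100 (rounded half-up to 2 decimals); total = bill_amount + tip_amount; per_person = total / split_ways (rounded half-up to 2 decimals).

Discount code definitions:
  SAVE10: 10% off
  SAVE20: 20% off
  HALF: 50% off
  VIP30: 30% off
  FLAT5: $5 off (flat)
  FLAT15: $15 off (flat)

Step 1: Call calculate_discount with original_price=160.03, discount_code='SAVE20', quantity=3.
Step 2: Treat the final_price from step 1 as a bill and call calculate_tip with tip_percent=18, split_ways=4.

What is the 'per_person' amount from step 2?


Step 1: calculate_discount(original_price=160.03, discount_code=SAVE20, quantity=3)
  original_total = 160.03 * 3 = 480.09
  SAVE20 = 20% off: discount_amount = 480.09 * 20/100 = 96.018 -> 96.02
  final_price = 480.09 - 96.02 = 384.07
  -> final_price = 384.07
Step 2: calculate_tip(bill_amount=384.07, tip_percent=18, split_ways=4)
  tip_amount = 384.07 * 18/100 = 69.1326 -> 69.13
  total = 384.07 + 69.13 = 453.20
  per_person = 453.20 / 4 = 113.3 -> 113.30
  -> per_person = 113.30
$113.30


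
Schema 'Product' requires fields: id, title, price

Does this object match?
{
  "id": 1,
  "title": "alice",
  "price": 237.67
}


Checking required fields... All present.
Valid - all required fields present


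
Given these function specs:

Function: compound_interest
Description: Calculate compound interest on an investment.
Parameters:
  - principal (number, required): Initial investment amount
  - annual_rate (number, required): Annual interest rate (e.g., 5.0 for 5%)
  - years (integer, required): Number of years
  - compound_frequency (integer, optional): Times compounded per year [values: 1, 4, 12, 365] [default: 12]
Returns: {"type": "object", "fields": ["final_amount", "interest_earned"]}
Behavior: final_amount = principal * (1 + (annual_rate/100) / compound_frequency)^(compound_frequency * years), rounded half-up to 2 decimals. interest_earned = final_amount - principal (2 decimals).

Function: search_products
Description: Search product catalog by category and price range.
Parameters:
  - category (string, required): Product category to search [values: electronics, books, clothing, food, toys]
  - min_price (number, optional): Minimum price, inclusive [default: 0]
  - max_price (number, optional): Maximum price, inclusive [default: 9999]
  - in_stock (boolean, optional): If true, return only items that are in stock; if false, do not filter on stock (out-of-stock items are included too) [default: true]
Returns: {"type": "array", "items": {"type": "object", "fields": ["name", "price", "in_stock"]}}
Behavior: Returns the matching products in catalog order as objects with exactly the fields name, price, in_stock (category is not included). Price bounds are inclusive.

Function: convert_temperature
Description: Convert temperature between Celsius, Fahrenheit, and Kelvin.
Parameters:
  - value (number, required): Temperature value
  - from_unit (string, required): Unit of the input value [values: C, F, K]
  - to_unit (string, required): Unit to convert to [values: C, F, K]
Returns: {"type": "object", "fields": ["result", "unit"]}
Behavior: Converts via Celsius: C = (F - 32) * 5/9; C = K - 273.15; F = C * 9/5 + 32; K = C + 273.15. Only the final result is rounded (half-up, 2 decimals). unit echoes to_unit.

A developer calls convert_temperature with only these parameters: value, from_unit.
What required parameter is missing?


Required parameters: value, from_unit, to_unit
Provided: value, from_unit
Missing: to_unit
to_unit


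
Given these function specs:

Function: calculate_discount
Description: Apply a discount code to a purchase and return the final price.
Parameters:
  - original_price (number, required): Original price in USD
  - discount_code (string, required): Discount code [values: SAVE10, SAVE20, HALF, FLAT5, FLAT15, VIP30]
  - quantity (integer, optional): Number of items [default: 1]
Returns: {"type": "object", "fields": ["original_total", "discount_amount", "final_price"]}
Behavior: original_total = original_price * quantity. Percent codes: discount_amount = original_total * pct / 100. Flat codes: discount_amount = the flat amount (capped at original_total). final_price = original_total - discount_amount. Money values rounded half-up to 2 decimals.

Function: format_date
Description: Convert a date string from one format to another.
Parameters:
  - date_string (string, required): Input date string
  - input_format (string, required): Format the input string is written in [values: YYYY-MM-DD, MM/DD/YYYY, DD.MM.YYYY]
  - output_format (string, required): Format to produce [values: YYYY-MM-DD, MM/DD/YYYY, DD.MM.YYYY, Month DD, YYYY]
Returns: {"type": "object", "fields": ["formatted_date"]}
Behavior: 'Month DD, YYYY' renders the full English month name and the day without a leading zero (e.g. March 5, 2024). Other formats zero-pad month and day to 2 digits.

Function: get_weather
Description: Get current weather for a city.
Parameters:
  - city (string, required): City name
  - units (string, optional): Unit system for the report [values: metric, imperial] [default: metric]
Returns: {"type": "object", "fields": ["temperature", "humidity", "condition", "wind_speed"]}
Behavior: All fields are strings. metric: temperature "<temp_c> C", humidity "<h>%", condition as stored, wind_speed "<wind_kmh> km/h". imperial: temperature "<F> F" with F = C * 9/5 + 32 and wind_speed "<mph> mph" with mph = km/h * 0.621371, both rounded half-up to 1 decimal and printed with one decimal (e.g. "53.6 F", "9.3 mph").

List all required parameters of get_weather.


Parameters of get_weather and their required/optional flag:
  city: required
  units: optional
city


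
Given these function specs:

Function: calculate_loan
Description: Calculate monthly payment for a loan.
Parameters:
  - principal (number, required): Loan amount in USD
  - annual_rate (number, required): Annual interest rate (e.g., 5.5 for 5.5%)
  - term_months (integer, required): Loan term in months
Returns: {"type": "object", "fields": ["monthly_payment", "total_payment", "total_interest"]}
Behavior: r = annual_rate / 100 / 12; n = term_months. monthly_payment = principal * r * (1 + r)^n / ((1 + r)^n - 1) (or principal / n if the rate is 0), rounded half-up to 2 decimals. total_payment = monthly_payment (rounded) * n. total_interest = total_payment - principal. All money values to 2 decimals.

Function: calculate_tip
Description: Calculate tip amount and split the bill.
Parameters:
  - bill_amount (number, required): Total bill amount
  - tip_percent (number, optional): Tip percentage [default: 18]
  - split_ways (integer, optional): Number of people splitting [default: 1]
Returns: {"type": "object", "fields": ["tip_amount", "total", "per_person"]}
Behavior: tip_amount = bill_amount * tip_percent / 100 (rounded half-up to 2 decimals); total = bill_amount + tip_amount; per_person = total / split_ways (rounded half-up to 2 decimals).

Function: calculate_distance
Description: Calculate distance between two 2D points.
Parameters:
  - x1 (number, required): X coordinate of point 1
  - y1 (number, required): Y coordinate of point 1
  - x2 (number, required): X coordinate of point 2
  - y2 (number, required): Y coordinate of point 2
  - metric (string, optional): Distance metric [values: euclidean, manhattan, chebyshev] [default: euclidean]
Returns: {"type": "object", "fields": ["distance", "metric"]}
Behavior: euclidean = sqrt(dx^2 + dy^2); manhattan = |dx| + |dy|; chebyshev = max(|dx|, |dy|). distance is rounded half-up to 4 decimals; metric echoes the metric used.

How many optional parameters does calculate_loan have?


Parameters of calculate_loan: principal (required), annual_rate (required), term_months (required)
Optional count:
0
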